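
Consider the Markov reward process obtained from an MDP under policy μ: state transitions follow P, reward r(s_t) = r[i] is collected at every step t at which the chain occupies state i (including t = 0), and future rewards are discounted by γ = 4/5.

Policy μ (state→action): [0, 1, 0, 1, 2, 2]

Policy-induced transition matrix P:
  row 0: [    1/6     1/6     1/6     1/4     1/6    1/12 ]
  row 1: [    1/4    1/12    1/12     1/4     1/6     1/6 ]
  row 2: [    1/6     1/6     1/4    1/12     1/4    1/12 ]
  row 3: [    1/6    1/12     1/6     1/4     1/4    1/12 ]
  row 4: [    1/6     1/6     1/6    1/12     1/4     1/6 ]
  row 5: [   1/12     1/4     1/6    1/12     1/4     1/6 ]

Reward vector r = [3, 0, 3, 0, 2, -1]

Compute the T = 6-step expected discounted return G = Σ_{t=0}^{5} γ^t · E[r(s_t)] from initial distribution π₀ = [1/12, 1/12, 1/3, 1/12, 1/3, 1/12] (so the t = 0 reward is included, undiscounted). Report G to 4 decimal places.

G = 5.4793

t=0: π = [0.0833, 0.0833, 0.3333, 0.0833, 0.3333, 0.0833], E[r] = 1.8333, γ^t·E[r] = 1.833333, running G = 1.833333
t=1: π = [0.1667, 0.1597, 0.1875, 0.1250, 0.2361, 0.1250], E[r] = 1.4097, γ^t·E[r] = 1.127778, running G = 2.961111
t=2: π = [0.1696, 0.1534, 0.1690, 0.1586, 0.2228, 0.1267], E[r] = 1.3345, γ^t·E[r] = 0.854074, running G = 3.815185
t=3: π = [0.1689, 0.1512, 0.1680, 0.1636, 0.2231, 0.1252], E[r] = 1.3315, γ^t·E[r] = 0.681728, running G = 4.496914
t=4: π = [0.1688, 0.1509, 0.1681, 0.1639, 0.2233, 0.1250], E[r] = 1.3324, γ^t·E[r] = 0.545737, running G = 5.042650
t=5: π = [0.1688, 0.1508, 0.1681, 0.1639, 0.2234, 0.1249], E[r] = 1.3326, γ^t·E[r] = 0.436654, running G = 5.479304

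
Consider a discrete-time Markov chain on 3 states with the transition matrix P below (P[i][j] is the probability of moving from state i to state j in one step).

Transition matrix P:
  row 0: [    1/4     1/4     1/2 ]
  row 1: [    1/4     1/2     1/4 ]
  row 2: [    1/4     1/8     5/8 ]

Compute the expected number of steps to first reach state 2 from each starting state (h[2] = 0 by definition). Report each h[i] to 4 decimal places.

First-step conditioning: h[2] = 0; for i ≠ 2, h[i] = 1 + Σ_k P[i][k]·h[k].
  h[0] = 1 + 1/4·h[0] + 1/4·h[1]
  h[1] = 1 + 1/4·h[0] + 1/2·h[1]
Solving the 2×2 linear system over states ≠ 2 gives exactly h = [12/5, 16/5, 0] (h[2] = 0 is the target).

h = [2.4000, 3.2000, 0.0000]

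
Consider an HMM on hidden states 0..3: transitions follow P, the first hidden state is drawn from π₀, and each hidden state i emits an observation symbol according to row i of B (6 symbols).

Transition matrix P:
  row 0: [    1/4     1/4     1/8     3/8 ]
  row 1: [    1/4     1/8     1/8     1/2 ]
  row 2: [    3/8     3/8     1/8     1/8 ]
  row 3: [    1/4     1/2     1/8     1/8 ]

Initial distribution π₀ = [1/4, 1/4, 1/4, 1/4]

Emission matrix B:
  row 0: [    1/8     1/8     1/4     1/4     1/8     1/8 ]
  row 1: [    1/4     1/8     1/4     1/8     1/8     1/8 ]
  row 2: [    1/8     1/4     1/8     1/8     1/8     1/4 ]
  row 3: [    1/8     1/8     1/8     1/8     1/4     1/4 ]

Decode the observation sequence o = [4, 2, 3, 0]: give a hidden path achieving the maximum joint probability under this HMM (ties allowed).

t=0: δ = [3.125e-02, 3.125e-02, 3.125e-02, 6.250e-02]  (obs o_0=4)
t=1: δ = [3.906e-03, 7.812e-03, 9.766e-04, 1.953e-03]  ψ = [3, 3, 3, 1]  (obs o_1=2)
t=2: δ = [4.883e-04, 1.221e-04, 1.221e-04, 4.883e-04]  ψ = [1, 0, 1, 1]  (obs o_2=3)
t=3: δ = [1.526e-05, 6.104e-05, 7.629e-06, 2.289e-05]  ψ = [0, 3, 0, 0]  (obs o_3=0)
backtrack: best end state = 1; path = [3, 1, 3, 1]

path = [3, 1, 3, 1]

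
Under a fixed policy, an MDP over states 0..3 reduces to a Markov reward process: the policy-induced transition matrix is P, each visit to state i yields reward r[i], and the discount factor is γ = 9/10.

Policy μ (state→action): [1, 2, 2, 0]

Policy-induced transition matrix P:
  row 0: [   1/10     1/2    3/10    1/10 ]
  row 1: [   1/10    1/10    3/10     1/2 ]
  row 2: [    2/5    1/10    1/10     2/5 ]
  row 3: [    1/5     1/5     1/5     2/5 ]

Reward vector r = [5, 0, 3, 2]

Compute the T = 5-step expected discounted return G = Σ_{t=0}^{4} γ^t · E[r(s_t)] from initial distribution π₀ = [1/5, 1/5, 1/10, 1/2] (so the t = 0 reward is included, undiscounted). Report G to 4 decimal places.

t=0: π = [0.2000, 0.2000, 0.1000, 0.5000], E[r] = 2.3000, γ^t·E[r] = 2.300000, running G = 2.300000
t=1: π = [0.1800, 0.2300, 0.2300, 0.3600], E[r] = 2.3100, γ^t·E[r] = 2.079000, running G = 4.379000
t=2: π = [0.2050, 0.2080, 0.2180, 0.3690], E[r] = 2.4170, γ^t·E[r] = 1.957770, running G = 6.336770
t=3: π = [0.2023, 0.2189, 0.2195, 0.3593], E[r] = 2.3886, γ^t·E[r] = 1.741289, running G = 8.078059
t=4: π = [0.2018, 0.2169, 0.2202, 0.3612], E[r] = 2.3918, γ^t·E[r] = 1.569267, running G = 9.647326

G = 9.6473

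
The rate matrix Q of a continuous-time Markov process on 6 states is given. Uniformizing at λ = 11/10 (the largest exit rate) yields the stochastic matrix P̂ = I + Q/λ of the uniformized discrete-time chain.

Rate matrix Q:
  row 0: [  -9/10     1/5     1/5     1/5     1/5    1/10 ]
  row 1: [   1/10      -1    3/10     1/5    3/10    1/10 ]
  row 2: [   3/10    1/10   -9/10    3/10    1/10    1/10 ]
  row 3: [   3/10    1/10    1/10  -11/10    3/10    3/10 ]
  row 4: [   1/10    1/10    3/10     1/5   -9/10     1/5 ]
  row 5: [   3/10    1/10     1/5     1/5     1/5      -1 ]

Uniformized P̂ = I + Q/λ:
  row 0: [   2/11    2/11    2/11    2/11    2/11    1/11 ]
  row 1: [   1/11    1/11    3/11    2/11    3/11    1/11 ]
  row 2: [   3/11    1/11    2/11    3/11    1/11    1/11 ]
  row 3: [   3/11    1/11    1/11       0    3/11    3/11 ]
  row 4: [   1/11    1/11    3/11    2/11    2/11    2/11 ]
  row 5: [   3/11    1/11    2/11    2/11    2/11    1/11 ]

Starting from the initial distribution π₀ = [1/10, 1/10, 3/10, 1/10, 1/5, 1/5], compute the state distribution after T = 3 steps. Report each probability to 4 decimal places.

t=0: π = [0.1000, 0.1000, 0.3000, 0.1000, 0.2000, 0.2000]
t=1: π = [0.2091, 0.1000, 0.2000, 0.1909, 0.1727, 0.1273]
t=2: π = [0.2041, 0.1099, 0.1893, 0.1653, 0.1901, 0.1413]
t=3: π = [0.1996, 0.1095, 0.1941, 0.1690, 0.1896, 0.1382]

π = [0.1996, 0.1095, 0.1941, 0.1690, 0.1896, 0.1382]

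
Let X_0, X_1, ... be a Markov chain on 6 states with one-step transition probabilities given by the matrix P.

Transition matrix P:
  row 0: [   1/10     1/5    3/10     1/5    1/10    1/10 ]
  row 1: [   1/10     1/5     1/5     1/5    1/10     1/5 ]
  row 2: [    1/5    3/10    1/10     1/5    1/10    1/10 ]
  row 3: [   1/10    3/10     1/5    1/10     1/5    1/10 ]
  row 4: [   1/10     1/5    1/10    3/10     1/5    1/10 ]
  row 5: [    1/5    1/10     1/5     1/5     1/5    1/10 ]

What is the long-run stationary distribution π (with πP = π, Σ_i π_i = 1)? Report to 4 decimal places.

π = [0.1303, 0.2253, 0.1804, 0.1951, 0.1464, 0.1225]

Balance equations π_j = Σ_i π_i·P[i][j]:
  π_0 = 1/10·π_0 + 1/10·π_1 + 1/5·π_2 + 1/10·π_3 + 1/10·π_4 + 1/5·π_5
  π_1 = 1/5·π_0 + 1/5·π_1 + 3/10·π_2 + 3/10·π_3 + 1/5·π_4 + 1/10·π_5
  π_2 = 3/10·π_0 + 1/5·π_1 + 1/10·π_2 + 1/5·π_3 + 1/10·π_4 + 1/5·π_5
  π_3 = 1/5·π_0 + 1/5·π_1 + 1/5·π_2 + 1/10·π_3 + 3/10·π_4 + 1/5·π_5
  π_4 = 1/10·π_0 + 1/10·π_1 + 1/10·π_2 + 1/5·π_3 + 1/5·π_4 + 1/5·π_5
  normalize: π_0 + π_1 + π_2 + π_3 + π_4 + π_5 = 1
Solving the linear system gives exactly π = [15617/119865, 5401/23973, 7206/39955, 23389/119865, 17549/119865, 14687/119865].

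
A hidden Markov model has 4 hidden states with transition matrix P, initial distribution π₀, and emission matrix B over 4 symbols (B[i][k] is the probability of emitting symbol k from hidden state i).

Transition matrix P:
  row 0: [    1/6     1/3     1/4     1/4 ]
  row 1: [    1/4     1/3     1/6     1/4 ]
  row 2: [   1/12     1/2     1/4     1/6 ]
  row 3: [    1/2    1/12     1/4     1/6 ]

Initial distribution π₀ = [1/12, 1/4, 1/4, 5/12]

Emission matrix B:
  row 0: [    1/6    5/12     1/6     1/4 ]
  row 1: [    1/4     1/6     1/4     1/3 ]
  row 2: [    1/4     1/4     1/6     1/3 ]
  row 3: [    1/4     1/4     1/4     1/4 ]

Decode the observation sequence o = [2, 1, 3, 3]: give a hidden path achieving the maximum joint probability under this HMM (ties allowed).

path = [3, 0, 2, 1]

t=0: δ = [1.389e-02, 6.250e-02, 4.167e-02, 1.042e-01]  (obs o_0=2)
t=1: δ = [2.170e-02, 3.472e-03, 6.510e-03, 4.340e-03]  ψ = [3, 1, 3, 3]  (obs o_1=1)
t=2: δ = [9.042e-04, 2.411e-03, 1.808e-03, 1.356e-03]  ψ = [0, 0, 0, 0]  (obs o_2=3)
t=3: δ = [1.695e-04, 3.014e-04, 1.507e-04, 1.507e-04]  ψ = [3, 2, 2, 1]  (obs o_3=3)
backtrack: best end state = 1; path = [3, 0, 2, 1]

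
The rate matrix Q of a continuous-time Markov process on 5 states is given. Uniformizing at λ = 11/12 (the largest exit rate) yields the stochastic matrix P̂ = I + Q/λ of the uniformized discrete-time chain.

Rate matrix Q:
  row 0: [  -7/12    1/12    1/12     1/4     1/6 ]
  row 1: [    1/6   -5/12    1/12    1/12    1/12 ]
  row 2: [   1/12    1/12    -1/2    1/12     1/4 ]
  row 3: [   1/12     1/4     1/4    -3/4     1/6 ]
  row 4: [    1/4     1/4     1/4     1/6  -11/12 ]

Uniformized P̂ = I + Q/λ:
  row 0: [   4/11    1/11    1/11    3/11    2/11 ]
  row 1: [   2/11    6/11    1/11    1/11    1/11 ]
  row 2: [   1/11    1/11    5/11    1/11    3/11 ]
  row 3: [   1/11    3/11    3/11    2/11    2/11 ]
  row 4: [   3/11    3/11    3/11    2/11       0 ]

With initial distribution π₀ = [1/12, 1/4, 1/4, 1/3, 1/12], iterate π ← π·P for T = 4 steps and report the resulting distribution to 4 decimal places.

π = [0.1960, 0.2687, 0.2306, 0.1538, 0.1509]

t=0: π = [0.0833, 0.2500, 0.2500, 0.3333, 0.0833]
t=1: π = [0.1515, 0.2803, 0.2576, 0.1439, 0.1667]
t=2: π = [0.1880, 0.2748, 0.2410, 0.1467, 0.1494]
t=3: π = [0.1943, 0.2697, 0.2324, 0.1520, 0.1516]
t=4: π = [0.1960, 0.2687, 0.2306, 0.1538, 0.1509]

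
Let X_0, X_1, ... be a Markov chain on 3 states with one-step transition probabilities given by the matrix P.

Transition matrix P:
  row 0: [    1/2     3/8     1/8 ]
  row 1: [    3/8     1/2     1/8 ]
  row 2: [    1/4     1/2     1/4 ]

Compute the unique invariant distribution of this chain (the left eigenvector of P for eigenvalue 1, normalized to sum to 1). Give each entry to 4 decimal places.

π = [0.4082, 0.4490, 0.1429]

Balance equations π_j = Σ_i π_i·P[i][j]:
  π_0 = 1/2·π_0 + 3/8·π_1 + 1/4·π_2
  π_1 = 3/8·π_0 + 1/2·π_1 + 1/2·π_2
  normalize: π_0 + π_1 + π_2 = 1
Solving the linear system gives exactly π = [20/49, 22/49, 1/7].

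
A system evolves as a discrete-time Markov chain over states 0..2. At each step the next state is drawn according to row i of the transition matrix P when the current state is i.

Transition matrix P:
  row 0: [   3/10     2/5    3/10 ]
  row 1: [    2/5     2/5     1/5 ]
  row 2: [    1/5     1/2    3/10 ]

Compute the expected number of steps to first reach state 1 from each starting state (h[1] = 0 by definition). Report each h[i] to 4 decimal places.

h = [2.3256, 0.0000, 2.0930]

First-step conditioning: h[1] = 0; for i ≠ 1, h[i] = 1 + Σ_k P[i][k]·h[k].
  h[0] = 1 + 3/10·h[0] + 3/10·h[2]
  h[2] = 1 + 1/5·h[0] + 3/10·h[2]
Solving the 2×2 linear system over states ≠ 1 gives exactly h = [100/43, 0, 90/43] (h[1] = 0 is the target).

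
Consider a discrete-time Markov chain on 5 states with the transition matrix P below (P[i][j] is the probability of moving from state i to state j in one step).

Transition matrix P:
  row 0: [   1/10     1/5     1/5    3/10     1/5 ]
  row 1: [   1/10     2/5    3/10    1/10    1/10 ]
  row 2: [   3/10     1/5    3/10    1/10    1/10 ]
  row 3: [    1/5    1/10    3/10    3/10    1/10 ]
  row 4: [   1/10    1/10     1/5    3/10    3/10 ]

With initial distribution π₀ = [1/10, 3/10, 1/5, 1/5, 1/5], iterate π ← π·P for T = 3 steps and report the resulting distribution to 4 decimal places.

π = [0.1740, 0.2070, 0.2680, 0.2044, 0.1466]

t=0: π = [0.1000, 0.3000, 0.2000, 0.2000, 0.2000]
t=1: π = [0.1600, 0.2200, 0.2700, 0.2000, 0.1500]
t=2: π = [0.1740, 0.2090, 0.2690, 0.2020, 0.1460]
t=3: π = [0.1740, 0.2070, 0.2680, 0.2044, 0.1466]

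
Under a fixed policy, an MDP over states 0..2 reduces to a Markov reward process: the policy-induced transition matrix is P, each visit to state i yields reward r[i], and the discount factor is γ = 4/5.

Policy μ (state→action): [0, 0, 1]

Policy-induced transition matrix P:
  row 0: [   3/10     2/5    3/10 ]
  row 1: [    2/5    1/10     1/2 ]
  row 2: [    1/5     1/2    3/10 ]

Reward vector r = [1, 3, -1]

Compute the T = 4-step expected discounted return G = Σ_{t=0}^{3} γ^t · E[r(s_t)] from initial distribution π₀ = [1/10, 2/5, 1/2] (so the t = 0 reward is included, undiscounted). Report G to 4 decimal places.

G = 2.6038

t=0: π = [0.1000, 0.4000, 0.5000], E[r] = 0.8000, γ^t·E[r] = 0.800000, running G = 0.800000
t=1: π = [0.2900, 0.3300, 0.3800], E[r] = 0.9000, γ^t·E[r] = 0.720000, running G = 1.520000
t=2: π = [0.2950, 0.3390, 0.3660], E[r] = 0.9460, γ^t·E[r] = 0.605440, running G = 2.125440
t=3: π = [0.2973, 0.3349, 0.3678], E[r] = 0.9342, γ^t·E[r] = 0.478310, running G = 2.603750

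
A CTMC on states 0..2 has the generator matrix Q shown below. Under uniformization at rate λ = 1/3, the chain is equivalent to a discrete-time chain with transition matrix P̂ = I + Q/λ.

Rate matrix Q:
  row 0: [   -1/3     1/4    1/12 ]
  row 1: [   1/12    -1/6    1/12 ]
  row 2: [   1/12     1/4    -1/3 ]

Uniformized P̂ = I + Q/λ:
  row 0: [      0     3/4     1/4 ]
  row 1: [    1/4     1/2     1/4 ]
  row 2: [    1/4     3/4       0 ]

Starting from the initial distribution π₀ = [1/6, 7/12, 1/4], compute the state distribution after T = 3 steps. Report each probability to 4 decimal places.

t=0: π = [0.1667, 0.5833, 0.2500]
t=1: π = [0.2083, 0.6042, 0.1875]
t=2: π = [0.1979, 0.5990, 0.2031]
t=3: π = [0.2005, 0.6003, 0.1992]

π = [0.2005, 0.6003, 0.1992]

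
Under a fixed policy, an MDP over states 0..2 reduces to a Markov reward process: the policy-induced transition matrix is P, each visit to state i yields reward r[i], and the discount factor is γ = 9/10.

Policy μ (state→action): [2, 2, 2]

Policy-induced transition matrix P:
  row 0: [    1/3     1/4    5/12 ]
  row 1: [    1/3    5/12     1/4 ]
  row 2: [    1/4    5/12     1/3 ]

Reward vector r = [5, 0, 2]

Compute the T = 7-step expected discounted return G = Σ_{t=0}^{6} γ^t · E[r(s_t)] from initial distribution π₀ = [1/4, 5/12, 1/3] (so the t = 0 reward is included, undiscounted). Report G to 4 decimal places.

t=0: π = [0.2500, 0.4167, 0.3333], E[r] = 1.9167, γ^t·E[r] = 1.916667, running G = 1.916667
t=1: π = [0.3056, 0.3750, 0.3194], E[r] = 2.1667, γ^t·E[r] = 1.950000, running G = 3.866667
t=2: π = [0.3067, 0.3657, 0.3275], E[r] = 2.1887, γ^t·E[r] = 1.772813, running G = 5.639479
t=3: π = [0.3060, 0.3655, 0.3284], E[r] = 2.1870, γ^t·E[r] = 1.594336, running G = 7.233815
t=4: π = [0.3060, 0.3657, 0.3284], E[r] = 2.1866, γ^t·E[r] = 1.434612, running G = 8.668427
t=5: π = [0.3060, 0.3657, 0.3284], E[r] = 2.1866, γ^t·E[r] = 1.291143, running G = 9.959570
t=6: π = [0.3060, 0.3657, 0.3284], E[r] = 2.1866, γ^t·E[r] = 1.162031, running G = 11.121601

G = 11.1216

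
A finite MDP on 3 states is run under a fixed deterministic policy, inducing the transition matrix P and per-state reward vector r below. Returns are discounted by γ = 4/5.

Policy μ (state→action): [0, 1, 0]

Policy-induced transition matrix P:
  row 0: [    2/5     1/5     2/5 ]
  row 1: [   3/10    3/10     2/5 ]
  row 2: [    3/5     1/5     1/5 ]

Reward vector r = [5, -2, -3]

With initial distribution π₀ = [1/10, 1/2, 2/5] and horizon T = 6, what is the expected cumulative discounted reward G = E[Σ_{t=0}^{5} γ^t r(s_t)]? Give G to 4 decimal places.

t=0: π = [0.1000, 0.5000, 0.4000], E[r] = -1.7000, γ^t·E[r] = -1.700000, running G = -1.700000
t=1: π = [0.4300, 0.2500, 0.3200], E[r] = 0.6900, γ^t·E[r] = 0.552000, running G = -1.148000
t=2: π = [0.4390, 0.2250, 0.3360], E[r] = 0.7370, γ^t·E[r] = 0.471680, running G = -0.676320
t=3: π = [0.4447, 0.2225, 0.3328], E[r] = 0.7801, γ^t·E[r] = 0.399411, running G = -0.276909
t=4: π = [0.4443, 0.2223, 0.3334], E[r] = 0.7767, γ^t·E[r] = 0.318149, running G = 0.041240
t=5: π = [0.4445, 0.2222, 0.3333], E[r] = 0.7779, γ^t·E[r] = 0.254912, running G = 0.296152

G = 0.2962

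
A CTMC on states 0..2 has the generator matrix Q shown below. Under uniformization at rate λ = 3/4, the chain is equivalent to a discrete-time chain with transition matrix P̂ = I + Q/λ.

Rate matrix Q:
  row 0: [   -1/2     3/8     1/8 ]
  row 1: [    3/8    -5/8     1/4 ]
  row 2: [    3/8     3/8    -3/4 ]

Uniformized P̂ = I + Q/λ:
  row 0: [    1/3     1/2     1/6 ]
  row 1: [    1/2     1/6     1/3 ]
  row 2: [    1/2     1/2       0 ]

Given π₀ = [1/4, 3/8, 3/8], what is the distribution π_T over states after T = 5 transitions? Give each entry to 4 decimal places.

π = [0.4286, 0.3750, 0.1964]

t=0: π = [0.2500, 0.3750, 0.3750]
t=1: π = [0.4583, 0.3750, 0.1667]
t=2: π = [0.4236, 0.3750, 0.2014]
t=3: π = [0.4294, 0.3750, 0.1956]
t=4: π = [0.4284, 0.3750, 0.1966]
t=5: π = [0.4286, 0.3750, 0.1964]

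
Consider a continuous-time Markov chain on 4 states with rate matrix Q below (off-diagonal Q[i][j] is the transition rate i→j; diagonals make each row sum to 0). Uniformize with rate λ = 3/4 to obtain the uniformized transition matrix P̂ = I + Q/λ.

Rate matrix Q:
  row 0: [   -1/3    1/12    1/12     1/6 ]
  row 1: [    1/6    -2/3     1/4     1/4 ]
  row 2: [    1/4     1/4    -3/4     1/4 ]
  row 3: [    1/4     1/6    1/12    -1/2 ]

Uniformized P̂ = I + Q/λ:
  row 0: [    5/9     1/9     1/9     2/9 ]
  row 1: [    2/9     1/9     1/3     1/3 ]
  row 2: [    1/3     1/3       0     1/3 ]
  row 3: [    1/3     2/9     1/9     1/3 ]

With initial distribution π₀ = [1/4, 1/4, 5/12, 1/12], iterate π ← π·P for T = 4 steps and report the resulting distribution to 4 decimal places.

π = [0.4029, 0.1729, 0.1354, 0.2888]

t=0: π = [0.2500, 0.2500, 0.4167, 0.0833]
t=1: π = [0.3611, 0.2130, 0.1204, 0.3056]
t=2: π = [0.3899, 0.1718, 0.1451, 0.2932]
t=3: π = [0.4009, 0.1759, 0.1332, 0.2900]
t=4: π = [0.4029, 0.1729, 0.1354, 0.2888]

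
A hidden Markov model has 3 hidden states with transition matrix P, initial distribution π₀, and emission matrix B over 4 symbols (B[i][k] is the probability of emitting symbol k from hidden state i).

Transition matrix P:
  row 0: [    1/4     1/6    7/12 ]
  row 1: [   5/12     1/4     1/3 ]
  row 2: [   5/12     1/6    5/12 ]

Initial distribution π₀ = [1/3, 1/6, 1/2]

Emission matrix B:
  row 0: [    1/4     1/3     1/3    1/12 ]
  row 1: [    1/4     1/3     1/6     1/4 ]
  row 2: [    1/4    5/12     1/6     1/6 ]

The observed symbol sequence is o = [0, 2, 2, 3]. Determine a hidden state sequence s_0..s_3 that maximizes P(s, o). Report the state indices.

t=0: δ = [8.333e-02, 4.167e-02, 1.250e-01]  (obs o_0=0)
t=1: δ = [1.736e-02, 3.472e-03, 8.681e-03]  ψ = [2, 2, 2]  (obs o_1=2)
t=2: δ = [1.447e-03, 4.823e-04, 1.688e-03]  ψ = [0, 0, 0]  (obs o_2=2)
t=3: δ = [5.861e-05, 7.033e-05, 1.407e-04]  ψ = [2, 2, 0]  (obs o_3=3)
backtrack: best end state = 2; path = [2, 0, 0, 2]

path = [2, 0, 0, 2]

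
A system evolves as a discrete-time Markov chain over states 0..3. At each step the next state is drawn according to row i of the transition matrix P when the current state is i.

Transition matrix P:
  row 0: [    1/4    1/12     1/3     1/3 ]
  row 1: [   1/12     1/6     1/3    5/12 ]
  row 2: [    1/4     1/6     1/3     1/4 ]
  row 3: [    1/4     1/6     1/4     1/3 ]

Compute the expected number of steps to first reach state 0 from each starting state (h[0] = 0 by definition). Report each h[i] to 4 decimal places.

First-step conditioning: h[0] = 0; for i ≠ 0, h[i] = 1 + Σ_k P[i][k]·h[k].
  h[1] = 1 + 1/6·h[1] + 1/3·h[2] + 5/12·h[3]
  h[2] = 1 + 1/6·h[1] + 1/3·h[2] + 1/4·h[3]
  h[3] = 1 + 1/6·h[1] + 1/4·h[2] + 1/3·h[3]
Solving the 3×3 linear system over states ≠ 0 gives exactly h = [0, 21/4, 9/2, 9/2] (h[0] = 0 is the target).

h = [0.0000, 5.2500, 4.5000, 4.5000]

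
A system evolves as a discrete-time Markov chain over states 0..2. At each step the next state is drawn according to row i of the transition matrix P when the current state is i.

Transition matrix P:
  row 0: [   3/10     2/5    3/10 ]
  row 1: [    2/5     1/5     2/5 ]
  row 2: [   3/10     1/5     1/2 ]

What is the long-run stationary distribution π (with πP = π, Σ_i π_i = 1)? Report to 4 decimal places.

π = [0.3265, 0.2653, 0.4082]

Balance equations π_j = Σ_i π_i·P[i][j]:
  π_0 = 3/10·π_0 + 2/5·π_1 + 3/10·π_2
  π_1 = 2/5·π_0 + 1/5·π_1 + 1/5·π_2
  normalize: π_0 + π_1 + π_2 = 1
Solving the linear system gives exactly π = [16/49, 13/49, 20/49].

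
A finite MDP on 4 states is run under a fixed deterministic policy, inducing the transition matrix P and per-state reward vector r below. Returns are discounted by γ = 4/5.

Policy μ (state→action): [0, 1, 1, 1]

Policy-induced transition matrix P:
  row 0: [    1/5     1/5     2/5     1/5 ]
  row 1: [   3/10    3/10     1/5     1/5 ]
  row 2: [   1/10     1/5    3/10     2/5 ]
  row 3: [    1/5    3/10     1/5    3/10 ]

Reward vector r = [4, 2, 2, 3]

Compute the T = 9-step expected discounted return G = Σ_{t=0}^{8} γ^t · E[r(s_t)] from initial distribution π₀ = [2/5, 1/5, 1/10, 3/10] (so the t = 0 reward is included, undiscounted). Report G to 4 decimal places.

G = 12.0079

t=0: π = [0.4000, 0.2000, 0.1000, 0.3000], E[r] = 3.1000, γ^t·E[r] = 3.100000, running G = 3.100000
t=1: π = [0.2100, 0.2500, 0.2900, 0.2500], E[r] = 2.6700, γ^t·E[r] = 2.136000, running G = 5.236000
t=2: π = [0.1960, 0.2500, 0.2710, 0.2830], E[r] = 2.6750, γ^t·E[r] = 1.712000, running G = 6.948000
t=3: π = [0.1979, 0.2533, 0.2663, 0.2825], E[r] = 2.6783, γ^t·E[r] = 1.371290, running G = 8.319290
t=4: π = [0.1987, 0.2536, 0.2662, 0.2815], E[r] = 2.6789, γ^t·E[r] = 1.097282, running G = 9.416571
t=5: π = [0.1987, 0.2535, 0.2664, 0.2814], E[r] = 2.6789, γ^t·E[r] = 0.877811, running G = 10.294382
t=6: π = [0.1987, 0.2535, 0.2664, 0.2814], E[r] = 2.6788, γ^t·E[r] = 0.702242, running G = 10.996624
t=7: π = [0.1987, 0.2535, 0.2664, 0.2814], E[r] = 2.6788, γ^t·E[r] = 0.561793, running G = 11.558418
t=8: π = [0.1987, 0.2535, 0.2664, 0.2814], E[r] = 2.6788, γ^t·E[r] = 0.449435, running G = 12.007852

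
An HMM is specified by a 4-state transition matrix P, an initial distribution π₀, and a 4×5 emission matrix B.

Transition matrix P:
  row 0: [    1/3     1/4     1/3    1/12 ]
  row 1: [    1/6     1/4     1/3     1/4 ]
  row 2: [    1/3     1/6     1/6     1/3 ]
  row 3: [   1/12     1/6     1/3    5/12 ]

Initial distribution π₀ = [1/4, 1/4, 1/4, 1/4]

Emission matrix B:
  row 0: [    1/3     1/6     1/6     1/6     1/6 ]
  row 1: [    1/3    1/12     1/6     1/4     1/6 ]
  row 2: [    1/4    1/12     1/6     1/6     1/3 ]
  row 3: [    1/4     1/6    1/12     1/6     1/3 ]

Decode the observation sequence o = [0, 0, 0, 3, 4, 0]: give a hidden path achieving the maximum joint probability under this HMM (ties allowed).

t=0: δ = [8.333e-02, 8.333e-02, 6.250e-02, 6.250e-02]  (obs o_0=0)
t=1: δ = [9.259e-03, 6.944e-03, 6.944e-03, 6.510e-03]  ψ = [0, 0, 0, 3]  (obs o_1=0)
t=2: δ = [1.029e-03, 7.716e-04, 7.716e-04, 6.782e-04]  ψ = [0, 0, 0, 3]  (obs o_2=0)
t=3: δ = [5.716e-05, 6.430e-05, 5.716e-05, 4.710e-05]  ψ = [0, 0, 0, 3]  (obs o_3=3)
t=4: δ = [3.175e-06, 2.679e-06, 7.144e-06, 6.541e-06]  ψ = [0, 1, 1, 3]  (obs o_4=4)
t=5: δ = [7.938e-07, 3.969e-07, 5.451e-07, 6.814e-07]  ψ = [2, 2, 3, 3]  (obs o_5=0)
backtrack: best end state = 0; path = [0, 0, 0, 1, 2, 0]

path = [0, 0, 0, 1, 2, 0]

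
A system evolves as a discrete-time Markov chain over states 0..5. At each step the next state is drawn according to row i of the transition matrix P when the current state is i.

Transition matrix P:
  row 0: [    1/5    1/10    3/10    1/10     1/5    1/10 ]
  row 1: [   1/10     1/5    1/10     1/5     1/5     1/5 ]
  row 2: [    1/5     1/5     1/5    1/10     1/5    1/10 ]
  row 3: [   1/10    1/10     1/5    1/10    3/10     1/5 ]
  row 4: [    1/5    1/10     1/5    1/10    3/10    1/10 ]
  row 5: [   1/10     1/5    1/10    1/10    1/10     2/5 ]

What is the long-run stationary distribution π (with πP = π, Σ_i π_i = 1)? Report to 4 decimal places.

Balance equations π_j = Σ_i π_i·P[i][j]:
  π_0 = 1/5·π_0 + 1/10·π_1 + 1/5·π_2 + 1/10·π_3 + 1/5·π_4 + 1/10·π_5
  π_1 = 1/10·π_0 + 1/5·π_1 + 1/5·π_2 + 1/10·π_3 + 1/10·π_4 + 1/5·π_5
  π_2 = 3/10·π_0 + 1/10·π_1 + 1/5·π_2 + 1/5·π_3 + 1/5·π_4 + 1/10·π_5
  π_3 = 1/10·π_0 + 1/5·π_1 + 1/10·π_2 + 1/10·π_3 + 1/10·π_4 + 1/10·π_5
  π_4 = 1/5·π_0 + 1/5·π_1 + 1/5·π_2 + 3/10·π_3 + 3/10·π_4 + 1/10·π_5
  normalize: π_0 + π_1 + π_2 + π_3 + π_4 + π_5 = 1
Solving the linear system gives exactly π = [9749/62798, 4756/31399, 11447/62798, 7231/62798, 6748/31399, 11363/62798].

π = [0.1552, 0.1515, 0.1823, 0.1151, 0.2149, 0.1809]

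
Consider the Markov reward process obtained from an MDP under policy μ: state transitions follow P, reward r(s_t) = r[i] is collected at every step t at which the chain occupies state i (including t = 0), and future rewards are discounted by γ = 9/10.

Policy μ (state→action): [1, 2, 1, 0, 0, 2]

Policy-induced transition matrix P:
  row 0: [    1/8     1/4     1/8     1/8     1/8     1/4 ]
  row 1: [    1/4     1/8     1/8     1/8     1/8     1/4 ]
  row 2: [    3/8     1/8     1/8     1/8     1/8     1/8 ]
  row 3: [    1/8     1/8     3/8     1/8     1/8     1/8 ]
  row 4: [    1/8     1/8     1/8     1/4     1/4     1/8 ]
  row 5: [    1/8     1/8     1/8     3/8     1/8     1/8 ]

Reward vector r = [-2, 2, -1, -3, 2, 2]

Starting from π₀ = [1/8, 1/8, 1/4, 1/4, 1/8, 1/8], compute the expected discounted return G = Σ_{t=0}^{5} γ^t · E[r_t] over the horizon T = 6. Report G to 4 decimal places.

G = -1.2053

t=0: π = [0.1250, 0.1250, 0.2500, 0.2500, 0.1250, 0.1250], E[r] = -0.5000, γ^t·E[r] = -0.500000, running G = -0.500000
t=1: π = [0.2031, 0.1406, 0.1875, 0.1719, 0.1406, 0.1563], E[r] = -0.2344, γ^t·E[r] = -0.210938, running G = -0.710938
t=2: π = [0.1895, 0.1504, 0.1680, 0.1816, 0.1426, 0.1680], E[r] = -0.1699, γ^t·E[r] = -0.137637, running G = -0.848574
t=3: π = [0.1858, 0.1487, 0.1704, 0.1848, 0.1428, 0.1675], E[r] = -0.1785, γ^t·E[r] = -0.130102, running G = -0.978677
t=4: π = [0.1862, 0.1482, 0.1712, 0.1847, 0.1429, 0.1668], E[r] = -0.1820, γ^t·E[r] = -0.119395, running G = -1.098071
t=5: π = [0.1863, 0.1483, 0.1712, 0.1846, 0.1429, 0.1668], E[r] = -0.1817, γ^t·E[r] = -0.107264, running G = -1.205335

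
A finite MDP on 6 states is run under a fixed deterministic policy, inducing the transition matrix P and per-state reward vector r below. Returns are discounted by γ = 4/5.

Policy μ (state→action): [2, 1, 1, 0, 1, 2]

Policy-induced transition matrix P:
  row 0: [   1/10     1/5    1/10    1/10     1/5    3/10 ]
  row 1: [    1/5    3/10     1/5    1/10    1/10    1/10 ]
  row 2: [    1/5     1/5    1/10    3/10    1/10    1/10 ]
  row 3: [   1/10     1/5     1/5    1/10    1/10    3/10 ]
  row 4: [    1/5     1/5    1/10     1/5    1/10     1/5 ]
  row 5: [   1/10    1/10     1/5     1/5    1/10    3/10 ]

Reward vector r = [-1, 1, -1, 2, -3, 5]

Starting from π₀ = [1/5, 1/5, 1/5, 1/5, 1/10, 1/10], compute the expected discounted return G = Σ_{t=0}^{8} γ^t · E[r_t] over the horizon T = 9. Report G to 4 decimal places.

G = 3.5687

t=0: π = [0.2000, 0.2000, 0.2000, 0.2000, 0.1000, 0.1000], E[r] = 0.4000, γ^t·E[r] = 0.400000, running G = 0.400000
t=1: π = [0.1500, 0.2100, 0.1500, 0.1600, 0.1200, 0.2100], E[r] = 0.9200, γ^t·E[r] = 0.736000, running G = 1.136000
t=2: π = [0.1480, 0.2000, 0.1580, 0.1630, 0.1150, 0.2160], E[r] = 0.9550, γ^t·E[r] = 0.611200, running G = 1.747200
t=3: π = [0.1473, 0.1984, 0.1579, 0.1647, 0.1148, 0.2169], E[r] = 0.9627, γ^t·E[r] = 0.492902, running G = 2.240102
t=4: π = [0.1471, 0.1982, 0.1580, 0.1648, 0.1147, 0.2173], E[r] = 0.9647, γ^t·E[r] = 0.395121, running G = 2.635223
t=5: π = [0.1471, 0.1981, 0.1580, 0.1648, 0.1147, 0.2173], E[r] = 0.9649, γ^t·E[r] = 0.316190, running G = 2.951413
t=6: π = [0.1471, 0.1981, 0.1580, 0.1648, 0.1147, 0.2173], E[r] = 0.9650, γ^t·E[r] = 0.252969, running G = 3.204382
t=7: π = [0.1471, 0.1981, 0.1580, 0.1648, 0.1147, 0.2173], E[r] = 0.9650, γ^t·E[r] = 0.202378, running G = 3.406760
t=8: π = [0.1471, 0.1981, 0.1580, 0.1648, 0.1147, 0.2173], E[r] = 0.9650, γ^t·E[r] = 0.161902, running G = 3.568662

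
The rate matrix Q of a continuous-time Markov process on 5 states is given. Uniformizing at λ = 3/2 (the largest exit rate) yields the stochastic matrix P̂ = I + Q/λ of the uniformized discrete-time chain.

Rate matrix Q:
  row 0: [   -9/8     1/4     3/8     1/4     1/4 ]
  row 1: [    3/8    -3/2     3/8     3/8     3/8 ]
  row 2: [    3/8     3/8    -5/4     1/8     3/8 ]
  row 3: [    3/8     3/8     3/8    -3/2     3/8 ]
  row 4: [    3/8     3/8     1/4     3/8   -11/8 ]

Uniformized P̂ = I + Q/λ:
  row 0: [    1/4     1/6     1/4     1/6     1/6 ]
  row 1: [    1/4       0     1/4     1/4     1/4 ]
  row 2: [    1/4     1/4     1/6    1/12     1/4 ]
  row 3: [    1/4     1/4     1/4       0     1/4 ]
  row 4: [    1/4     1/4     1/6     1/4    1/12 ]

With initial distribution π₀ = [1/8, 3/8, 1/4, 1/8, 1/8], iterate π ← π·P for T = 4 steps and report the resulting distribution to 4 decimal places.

π = [0.2500, 0.1839, 0.2156, 0.1542, 0.1963]

t=0: π = [0.1250, 0.3750, 0.2500, 0.1250, 0.1250]
t=1: π = [0.2500, 0.1458, 0.2188, 0.1667, 0.2188]
t=2: π = [0.2500, 0.1927, 0.2135, 0.1510, 0.1927]
t=3: π = [0.2500, 0.1810, 0.2161, 0.1558, 0.1970]
t=4: π = [0.2500, 0.1839, 0.2156, 0.1542, 0.1963]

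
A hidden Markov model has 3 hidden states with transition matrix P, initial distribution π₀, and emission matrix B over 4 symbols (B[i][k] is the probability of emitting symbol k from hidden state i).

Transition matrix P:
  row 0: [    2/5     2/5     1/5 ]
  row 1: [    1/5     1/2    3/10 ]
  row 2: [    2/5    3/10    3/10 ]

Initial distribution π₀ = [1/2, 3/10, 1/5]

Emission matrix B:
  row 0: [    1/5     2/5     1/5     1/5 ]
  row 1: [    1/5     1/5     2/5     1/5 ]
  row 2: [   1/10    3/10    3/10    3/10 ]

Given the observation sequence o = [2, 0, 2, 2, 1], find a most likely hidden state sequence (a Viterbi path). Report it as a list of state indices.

path = [1, 1, 1, 1, 1]

t=0: δ = [1.000e-01, 1.200e-01, 6.000e-02]  (obs o_0=2)
t=1: δ = [8.000e-03, 1.200e-02, 3.600e-03]  ψ = [0, 1, 1]  (obs o_1=0)
t=2: δ = [6.400e-04, 2.400e-03, 1.080e-03]  ψ = [0, 1, 1]  (obs o_2=2)
t=3: δ = [9.600e-05, 4.800e-04, 2.160e-04]  ψ = [1, 1, 1]  (obs o_3=2)
t=4: δ = [3.840e-05, 4.800e-05, 4.320e-05]  ψ = [1, 1, 1]  (obs o_4=1)
backtrack: best end state = 1; path = [1, 1, 1, 1, 1]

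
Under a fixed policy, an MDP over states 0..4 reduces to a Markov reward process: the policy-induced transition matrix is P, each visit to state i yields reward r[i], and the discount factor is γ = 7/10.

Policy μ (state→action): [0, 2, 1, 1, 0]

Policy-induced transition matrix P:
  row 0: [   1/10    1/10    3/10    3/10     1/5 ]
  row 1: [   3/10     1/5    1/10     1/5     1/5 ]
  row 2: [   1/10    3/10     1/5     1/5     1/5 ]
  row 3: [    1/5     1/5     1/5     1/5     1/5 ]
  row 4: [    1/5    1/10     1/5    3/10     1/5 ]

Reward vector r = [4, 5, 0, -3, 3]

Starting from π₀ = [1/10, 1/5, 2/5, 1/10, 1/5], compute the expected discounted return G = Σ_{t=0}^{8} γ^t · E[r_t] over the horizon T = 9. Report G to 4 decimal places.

t=0: π = [0.1000, 0.2000, 0.4000, 0.1000, 0.2000], E[r] = 1.7000, γ^t·E[r] = 1.700000, running G = 1.700000
t=1: π = [0.1700, 0.2100, 0.1900, 0.2300, 0.2000], E[r] = 1.6400, γ^t·E[r] = 1.148000, running G = 2.848000
t=2: π = [0.1850, 0.1820, 0.1960, 0.2370, 0.2000], E[r] = 1.5390, γ^t·E[r] = 0.754110, running G = 3.602110
t=3: π = [0.1801, 0.1811, 0.2003, 0.2385, 0.2000], E[r] = 1.5104, γ^t·E[r] = 0.518067, running G = 4.120177
t=4: π = [0.1801, 0.1820, 0.1999, 0.2380, 0.2000], E[r] = 1.5164, γ^t·E[r] = 0.364076, running G = 4.484253
t=5: π = [0.1802, 0.1820, 0.1998, 0.2380, 0.2000], E[r] = 1.5167, γ^t·E[r] = 0.254914, running G = 4.739167
t=6: π = [0.1802, 0.1820, 0.1998, 0.2380, 0.2000], E[r] = 1.5165, γ^t·E[r] = 0.178418, running G = 4.917585
t=7: π = [0.1802, 0.1820, 0.1998, 0.2380, 0.2000], E[r] = 1.5165, γ^t·E[r] = 0.124893, running G = 5.042478
t=8: π = [0.1802, 0.1820, 0.1998, 0.2380, 0.2000], E[r] = 1.5165, γ^t·E[r] = 0.087425, running G = 5.129903

G = 5.1299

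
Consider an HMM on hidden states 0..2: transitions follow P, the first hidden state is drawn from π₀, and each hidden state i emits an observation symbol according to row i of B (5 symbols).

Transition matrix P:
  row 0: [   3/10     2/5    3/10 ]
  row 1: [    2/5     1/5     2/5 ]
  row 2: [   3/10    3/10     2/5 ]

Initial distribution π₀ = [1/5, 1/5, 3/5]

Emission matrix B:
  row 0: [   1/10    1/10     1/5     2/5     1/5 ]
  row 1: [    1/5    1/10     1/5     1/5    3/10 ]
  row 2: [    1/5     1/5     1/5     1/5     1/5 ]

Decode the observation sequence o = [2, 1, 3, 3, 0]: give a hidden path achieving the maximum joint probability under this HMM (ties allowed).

t=0: δ = [4.000e-02, 4.000e-02, 1.200e-01]  (obs o_0=2)
t=1: δ = [3.600e-03, 3.600e-03, 9.600e-03]  ψ = [2, 2, 2]  (obs o_1=1)
t=2: δ = [1.152e-03, 5.760e-04, 7.680e-04]  ψ = [2, 2, 2]  (obs o_2=3)
t=3: δ = [1.382e-04, 9.216e-05, 6.912e-05]  ψ = [0, 0, 0]  (obs o_3=3)
t=4: δ = [4.147e-06, 1.106e-05, 8.294e-06]  ψ = [0, 0, 0]  (obs o_4=0)
backtrack: best end state = 1; path = [2, 2, 0, 0, 1]

path = [2, 2, 0, 0, 1]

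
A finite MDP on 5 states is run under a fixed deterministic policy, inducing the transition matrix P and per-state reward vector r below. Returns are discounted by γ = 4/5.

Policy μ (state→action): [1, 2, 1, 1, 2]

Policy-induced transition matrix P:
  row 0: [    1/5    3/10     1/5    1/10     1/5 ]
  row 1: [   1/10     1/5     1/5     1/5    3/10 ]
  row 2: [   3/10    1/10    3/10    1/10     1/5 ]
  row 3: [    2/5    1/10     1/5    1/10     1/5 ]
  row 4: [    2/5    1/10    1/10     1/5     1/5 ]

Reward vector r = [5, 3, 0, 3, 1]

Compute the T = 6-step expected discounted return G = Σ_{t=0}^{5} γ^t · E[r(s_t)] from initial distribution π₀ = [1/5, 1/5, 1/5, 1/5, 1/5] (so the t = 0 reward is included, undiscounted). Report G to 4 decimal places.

G = 9.1789

t=0: π = [0.2000, 0.2000, 0.2000, 0.2000, 0.2000], E[r] = 2.4000, γ^t·E[r] = 2.400000, running G = 2.400000
t=1: π = [0.2800, 0.1600, 0.2000, 0.1400, 0.2200], E[r] = 2.5200, γ^t·E[r] = 2.016000, running G = 4.416000
t=2: π = [0.2760, 0.1720, 0.1980, 0.1380, 0.2160], E[r] = 2.5260, γ^t·E[r] = 1.616640, running G = 6.032640
t=3: π = [0.2734, 0.1724, 0.1982, 0.1388, 0.2172], E[r] = 2.5178, γ^t·E[r] = 1.289114, running G = 7.321754
t=4: π = [0.2738, 0.1719, 0.1981, 0.1390, 0.2172], E[r] = 2.5188, γ^t·E[r] = 1.031692, running G = 8.353446
t=5: π = [0.2739, 0.1719, 0.1981, 0.1389, 0.2172], E[r] = 2.5191, γ^t·E[r] = 0.825450, running G = 9.178896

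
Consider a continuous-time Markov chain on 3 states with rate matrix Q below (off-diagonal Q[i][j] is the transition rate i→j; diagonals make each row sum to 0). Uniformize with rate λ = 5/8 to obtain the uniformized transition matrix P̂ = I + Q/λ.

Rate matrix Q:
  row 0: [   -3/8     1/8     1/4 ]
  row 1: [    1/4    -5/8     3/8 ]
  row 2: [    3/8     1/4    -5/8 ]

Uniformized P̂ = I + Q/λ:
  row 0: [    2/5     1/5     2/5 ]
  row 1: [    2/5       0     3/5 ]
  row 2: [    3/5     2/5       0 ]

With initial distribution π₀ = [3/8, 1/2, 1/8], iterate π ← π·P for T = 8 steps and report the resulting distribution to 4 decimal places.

t=0: π = [0.3750, 0.5000, 0.1250]
t=1: π = [0.4250, 0.1250, 0.4500]
t=2: π = [0.4900, 0.2650, 0.2450]
t=3: π = [0.4490, 0.1960, 0.3550]
t=4: π = [0.4710, 0.2318, 0.2972]
t=5: π = [0.4594, 0.2131, 0.3275]
t=6: π = [0.4655, 0.2229, 0.3116]
t=7: π = [0.4623, 0.2177, 0.3199]
t=8: π = [0.4640, 0.2204, 0.3156]

π = [0.4640, 0.2204, 0.3156]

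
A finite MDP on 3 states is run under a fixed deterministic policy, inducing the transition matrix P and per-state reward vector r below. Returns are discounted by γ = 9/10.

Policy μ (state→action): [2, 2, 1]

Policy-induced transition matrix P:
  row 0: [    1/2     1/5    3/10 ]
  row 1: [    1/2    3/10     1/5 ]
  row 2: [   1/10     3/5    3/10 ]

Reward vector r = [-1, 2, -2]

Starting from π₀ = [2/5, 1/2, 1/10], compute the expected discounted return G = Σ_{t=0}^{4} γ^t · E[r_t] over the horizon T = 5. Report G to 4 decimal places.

t=0: π = [0.4000, 0.5000, 0.1000], E[r] = 0.4000, γ^t·E[r] = 0.400000, running G = 0.400000
t=1: π = [0.4600, 0.2900, 0.2500], E[r] = -0.3800, γ^t·E[r] = -0.342000, running G = 0.058000
t=2: π = [0.4000, 0.3290, 0.2710], E[r] = -0.2840, γ^t·E[r] = -0.230040, running G = -0.172040
t=3: π = [0.3916, 0.3413, 0.2671], E[r] = -0.2432, γ^t·E[r] = -0.177293, running G = -0.349333
t=4: π = [0.3932, 0.3410, 0.2659], E[r] = -0.2430, γ^t·E[r] = -0.159406, running G = -0.508739

G = -0.5087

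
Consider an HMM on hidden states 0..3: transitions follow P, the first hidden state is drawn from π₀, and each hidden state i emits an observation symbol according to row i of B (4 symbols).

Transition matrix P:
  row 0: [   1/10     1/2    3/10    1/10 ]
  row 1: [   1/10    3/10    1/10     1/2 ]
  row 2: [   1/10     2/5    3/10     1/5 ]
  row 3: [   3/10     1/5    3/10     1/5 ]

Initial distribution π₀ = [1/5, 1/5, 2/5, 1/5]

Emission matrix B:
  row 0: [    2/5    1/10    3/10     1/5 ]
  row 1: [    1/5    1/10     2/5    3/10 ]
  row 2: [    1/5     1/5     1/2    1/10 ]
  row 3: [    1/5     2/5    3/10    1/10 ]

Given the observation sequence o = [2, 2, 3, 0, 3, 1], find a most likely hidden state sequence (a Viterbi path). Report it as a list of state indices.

path = [2, 1, 3, 0, 1, 3]

t=0: δ = [6.000e-02, 8.000e-02, 2.000e-01, 6.000e-02]  (obs o_0=2)
t=1: δ = [6.000e-03, 3.200e-02, 3.000e-02, 1.200e-02]  ψ = [2, 2, 2, 1]  (obs o_1=2)
t=2: δ = [7.200e-04, 3.600e-03, 9.000e-04, 1.600e-03]  ψ = [3, 2, 2, 1]  (obs o_2=3)
t=3: δ = [1.920e-04, 2.160e-04, 9.600e-05, 3.600e-04]  ψ = [3, 1, 3, 1]  (obs o_3=0)
t=4: δ = [2.160e-05, 2.880e-05, 1.080e-05, 1.080e-05]  ψ = [3, 0, 3, 1]  (obs o_4=3)
t=5: δ = [3.240e-07, 1.080e-06, 1.296e-06, 5.760e-06]  ψ = [3, 0, 0, 1]  (obs o_5=1)
backtrack: best end state = 3; path = [2, 1, 3, 0, 1, 3]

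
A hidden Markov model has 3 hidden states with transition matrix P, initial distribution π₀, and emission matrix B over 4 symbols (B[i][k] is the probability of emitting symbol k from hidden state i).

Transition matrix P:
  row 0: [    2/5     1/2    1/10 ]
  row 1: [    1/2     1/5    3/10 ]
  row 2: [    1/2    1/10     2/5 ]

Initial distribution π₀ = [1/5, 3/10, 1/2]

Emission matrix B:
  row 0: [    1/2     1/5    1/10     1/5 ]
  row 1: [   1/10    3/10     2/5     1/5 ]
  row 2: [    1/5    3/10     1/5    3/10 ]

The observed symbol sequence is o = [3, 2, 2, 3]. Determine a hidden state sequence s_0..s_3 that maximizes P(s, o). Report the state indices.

path = [2, 0, 1, 0]

t=0: δ = [4.000e-02, 6.000e-02, 1.500e-01]  (obs o_0=3)
t=1: δ = [7.500e-03, 8.000e-03, 1.200e-02]  ψ = [2, 0, 2]  (obs o_1=2)
t=2: δ = [6.000e-04, 1.500e-03, 9.600e-04]  ψ = [2, 0, 2]  (obs o_2=2)
t=3: δ = [1.500e-04, 6.000e-05, 1.350e-04]  ψ = [1, 0, 1]  (obs o_3=3)
backtrack: best end state = 0; path = [2, 0, 1, 0]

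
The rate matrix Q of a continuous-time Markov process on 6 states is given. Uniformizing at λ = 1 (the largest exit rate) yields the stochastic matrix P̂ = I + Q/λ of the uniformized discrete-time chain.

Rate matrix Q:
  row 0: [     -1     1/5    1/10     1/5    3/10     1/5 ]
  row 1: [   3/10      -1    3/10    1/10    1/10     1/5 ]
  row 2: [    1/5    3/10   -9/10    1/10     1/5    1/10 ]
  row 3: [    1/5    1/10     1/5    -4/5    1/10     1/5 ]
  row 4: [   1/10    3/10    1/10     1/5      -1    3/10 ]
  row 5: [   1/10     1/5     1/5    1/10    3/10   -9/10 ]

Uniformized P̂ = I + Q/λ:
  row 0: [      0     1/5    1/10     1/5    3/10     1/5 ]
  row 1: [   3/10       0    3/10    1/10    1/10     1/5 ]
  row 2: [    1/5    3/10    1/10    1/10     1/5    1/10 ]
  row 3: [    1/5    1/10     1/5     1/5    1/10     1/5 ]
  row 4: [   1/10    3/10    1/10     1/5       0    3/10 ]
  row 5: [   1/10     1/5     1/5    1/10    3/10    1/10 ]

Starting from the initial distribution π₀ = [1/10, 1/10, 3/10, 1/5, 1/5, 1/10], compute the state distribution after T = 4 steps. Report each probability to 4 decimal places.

t=0: π = [0.1000, 0.1000, 0.3000, 0.2000, 0.2000, 0.1000]
t=1: π = [0.1600, 0.2100, 0.1500, 0.1500, 0.1500, 0.1800]
t=2: π = [0.1560, 0.1730, 0.1750, 0.1460, 0.1680, 0.1820]
t=3: π = [0.1511, 0.1851, 0.1674, 0.1470, 0.1683, 0.1811]
t=4: π = [0.1534, 0.1819, 0.1698, 0.1466, 0.1664, 0.1820]

π = [0.1534, 0.1819, 0.1698, 0.1466, 0.1664, 0.1820]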